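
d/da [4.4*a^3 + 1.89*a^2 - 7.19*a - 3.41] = 13.2*a^2 + 3.78*a - 7.19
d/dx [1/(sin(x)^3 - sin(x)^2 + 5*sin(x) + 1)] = (-3*sin(x)^2 + 2*sin(x) - 5)*cos(x)/(sin(x)^3 - sin(x)^2 + 5*sin(x) + 1)^2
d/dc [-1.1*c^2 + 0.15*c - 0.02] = 0.15 - 2.2*c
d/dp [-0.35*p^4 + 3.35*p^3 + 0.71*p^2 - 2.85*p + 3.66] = -1.4*p^3 + 10.05*p^2 + 1.42*p - 2.85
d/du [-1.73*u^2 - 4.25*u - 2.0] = -3.46*u - 4.25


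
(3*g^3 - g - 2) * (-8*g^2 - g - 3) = -24*g^5 - 3*g^4 - g^3 + 17*g^2 + 5*g + 6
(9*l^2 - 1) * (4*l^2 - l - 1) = 36*l^4 - 9*l^3 - 13*l^2 + l + 1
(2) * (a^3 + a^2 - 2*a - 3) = 2*a^3 + 2*a^2 - 4*a - 6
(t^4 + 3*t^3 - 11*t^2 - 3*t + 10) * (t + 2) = t^5 + 5*t^4 - 5*t^3 - 25*t^2 + 4*t + 20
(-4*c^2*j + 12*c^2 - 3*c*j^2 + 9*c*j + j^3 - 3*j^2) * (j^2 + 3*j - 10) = -4*c^2*j^3 + 76*c^2*j - 120*c^2 - 3*c*j^4 + 57*c*j^2 - 90*c*j + j^5 - 19*j^3 + 30*j^2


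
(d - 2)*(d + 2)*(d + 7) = d^3 + 7*d^2 - 4*d - 28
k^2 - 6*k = k*(k - 6)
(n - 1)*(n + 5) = n^2 + 4*n - 5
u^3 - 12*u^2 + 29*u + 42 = (u - 7)*(u - 6)*(u + 1)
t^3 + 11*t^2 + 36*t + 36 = (t + 2)*(t + 3)*(t + 6)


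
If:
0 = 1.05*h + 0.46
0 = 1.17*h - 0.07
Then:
No Solution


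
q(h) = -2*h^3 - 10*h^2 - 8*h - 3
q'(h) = -6*h^2 - 20*h - 8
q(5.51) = -685.25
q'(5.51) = -300.36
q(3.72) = -274.10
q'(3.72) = -165.43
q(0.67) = -13.45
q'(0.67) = -24.09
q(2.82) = -149.94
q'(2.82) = -112.11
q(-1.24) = -4.64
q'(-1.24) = 7.57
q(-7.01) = 250.62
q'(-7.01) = -162.64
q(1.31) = -35.14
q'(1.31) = -44.50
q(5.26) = -612.82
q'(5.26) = -279.21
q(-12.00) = 2109.00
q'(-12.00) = -632.00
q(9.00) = -2343.00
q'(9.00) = -674.00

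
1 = 1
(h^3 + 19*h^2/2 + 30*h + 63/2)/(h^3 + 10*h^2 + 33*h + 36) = (h + 7/2)/(h + 4)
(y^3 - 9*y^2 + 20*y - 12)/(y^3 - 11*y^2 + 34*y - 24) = (y - 2)/(y - 4)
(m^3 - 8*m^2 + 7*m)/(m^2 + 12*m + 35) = m*(m^2 - 8*m + 7)/(m^2 + 12*m + 35)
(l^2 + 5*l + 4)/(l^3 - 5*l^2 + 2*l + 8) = (l + 4)/(l^2 - 6*l + 8)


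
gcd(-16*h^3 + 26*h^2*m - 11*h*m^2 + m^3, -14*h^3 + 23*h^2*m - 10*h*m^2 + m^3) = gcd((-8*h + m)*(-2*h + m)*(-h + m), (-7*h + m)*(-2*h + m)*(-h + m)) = 2*h^2 - 3*h*m + m^2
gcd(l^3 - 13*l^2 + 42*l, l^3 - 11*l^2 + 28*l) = l^2 - 7*l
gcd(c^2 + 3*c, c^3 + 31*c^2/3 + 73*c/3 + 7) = c + 3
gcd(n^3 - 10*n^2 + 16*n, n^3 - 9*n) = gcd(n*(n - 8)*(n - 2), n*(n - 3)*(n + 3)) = n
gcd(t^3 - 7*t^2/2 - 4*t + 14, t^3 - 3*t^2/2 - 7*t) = t^2 - 3*t/2 - 7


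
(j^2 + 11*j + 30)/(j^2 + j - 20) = (j + 6)/(j - 4)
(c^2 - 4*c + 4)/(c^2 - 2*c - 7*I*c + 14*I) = (c - 2)/(c - 7*I)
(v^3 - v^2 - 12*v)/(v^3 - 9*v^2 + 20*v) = (v + 3)/(v - 5)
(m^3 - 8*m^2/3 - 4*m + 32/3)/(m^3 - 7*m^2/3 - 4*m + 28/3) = (3*m - 8)/(3*m - 7)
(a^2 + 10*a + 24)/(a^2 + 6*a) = (a + 4)/a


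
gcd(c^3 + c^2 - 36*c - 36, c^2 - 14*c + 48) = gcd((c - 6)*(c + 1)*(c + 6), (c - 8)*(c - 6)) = c - 6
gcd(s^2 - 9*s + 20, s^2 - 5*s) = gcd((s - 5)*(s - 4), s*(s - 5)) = s - 5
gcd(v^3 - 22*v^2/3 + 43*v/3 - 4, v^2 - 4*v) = v - 4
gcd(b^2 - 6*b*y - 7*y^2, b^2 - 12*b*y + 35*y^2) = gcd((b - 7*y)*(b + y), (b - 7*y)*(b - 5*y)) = -b + 7*y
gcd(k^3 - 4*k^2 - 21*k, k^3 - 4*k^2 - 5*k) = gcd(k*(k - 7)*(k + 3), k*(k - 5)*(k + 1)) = k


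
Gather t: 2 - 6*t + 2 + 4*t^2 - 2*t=4*t^2 - 8*t + 4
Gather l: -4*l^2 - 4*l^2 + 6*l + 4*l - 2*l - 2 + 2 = -8*l^2 + 8*l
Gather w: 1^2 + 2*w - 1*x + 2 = 2*w - x + 3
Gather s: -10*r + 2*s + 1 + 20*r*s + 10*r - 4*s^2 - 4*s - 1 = -4*s^2 + s*(20*r - 2)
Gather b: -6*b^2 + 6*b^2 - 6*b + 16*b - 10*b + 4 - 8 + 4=0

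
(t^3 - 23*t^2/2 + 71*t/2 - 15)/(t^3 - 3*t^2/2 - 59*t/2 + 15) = (t - 5)/(t + 5)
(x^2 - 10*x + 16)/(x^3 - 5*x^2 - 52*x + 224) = (x - 2)/(x^2 + 3*x - 28)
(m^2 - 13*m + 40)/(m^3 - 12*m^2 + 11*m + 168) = (m - 5)/(m^2 - 4*m - 21)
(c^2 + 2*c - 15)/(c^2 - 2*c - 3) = (c + 5)/(c + 1)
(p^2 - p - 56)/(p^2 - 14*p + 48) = (p + 7)/(p - 6)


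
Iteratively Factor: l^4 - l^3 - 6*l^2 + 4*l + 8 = (l - 2)*(l^3 + l^2 - 4*l - 4) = (l - 2)*(l + 1)*(l^2 - 4) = (l - 2)^2*(l + 1)*(l + 2)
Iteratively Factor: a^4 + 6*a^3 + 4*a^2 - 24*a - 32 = (a - 2)*(a^3 + 8*a^2 + 20*a + 16) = (a - 2)*(a + 2)*(a^2 + 6*a + 8) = (a - 2)*(a + 2)*(a + 4)*(a + 2)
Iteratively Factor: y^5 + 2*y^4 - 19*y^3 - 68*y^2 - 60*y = (y + 3)*(y^4 - y^3 - 16*y^2 - 20*y) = (y + 2)*(y + 3)*(y^3 - 3*y^2 - 10*y) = (y - 5)*(y + 2)*(y + 3)*(y^2 + 2*y) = y*(y - 5)*(y + 2)*(y + 3)*(y + 2)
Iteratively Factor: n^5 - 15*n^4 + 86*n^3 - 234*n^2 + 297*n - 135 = (n - 3)*(n^4 - 12*n^3 + 50*n^2 - 84*n + 45) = (n - 3)^2*(n^3 - 9*n^2 + 23*n - 15) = (n - 3)^2*(n - 1)*(n^2 - 8*n + 15) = (n - 5)*(n - 3)^2*(n - 1)*(n - 3)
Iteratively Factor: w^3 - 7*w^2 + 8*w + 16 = (w + 1)*(w^2 - 8*w + 16) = (w - 4)*(w + 1)*(w - 4)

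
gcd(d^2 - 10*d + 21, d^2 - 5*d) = 1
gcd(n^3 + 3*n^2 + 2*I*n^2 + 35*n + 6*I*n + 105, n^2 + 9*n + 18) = n + 3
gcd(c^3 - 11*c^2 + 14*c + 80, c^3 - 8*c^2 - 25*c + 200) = c^2 - 13*c + 40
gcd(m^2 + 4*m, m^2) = m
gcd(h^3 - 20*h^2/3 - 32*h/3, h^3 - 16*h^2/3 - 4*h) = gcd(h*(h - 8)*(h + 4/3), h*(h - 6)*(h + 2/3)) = h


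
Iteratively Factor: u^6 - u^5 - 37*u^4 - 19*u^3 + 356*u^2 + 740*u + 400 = (u - 5)*(u^5 + 4*u^4 - 17*u^3 - 104*u^2 - 164*u - 80) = (u - 5)^2*(u^4 + 9*u^3 + 28*u^2 + 36*u + 16) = (u - 5)^2*(u + 2)*(u^3 + 7*u^2 + 14*u + 8) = (u - 5)^2*(u + 2)^2*(u^2 + 5*u + 4) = (u - 5)^2*(u + 2)^2*(u + 4)*(u + 1)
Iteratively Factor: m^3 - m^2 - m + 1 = (m - 1)*(m^2 - 1) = (m - 1)*(m + 1)*(m - 1)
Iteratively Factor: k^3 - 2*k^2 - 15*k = (k + 3)*(k^2 - 5*k) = (k - 5)*(k + 3)*(k)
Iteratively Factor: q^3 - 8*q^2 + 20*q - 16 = (q - 2)*(q^2 - 6*q + 8) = (q - 2)^2*(q - 4)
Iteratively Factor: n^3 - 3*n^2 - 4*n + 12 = (n + 2)*(n^2 - 5*n + 6) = (n - 3)*(n + 2)*(n - 2)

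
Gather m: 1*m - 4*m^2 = -4*m^2 + m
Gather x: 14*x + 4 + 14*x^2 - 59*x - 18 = 14*x^2 - 45*x - 14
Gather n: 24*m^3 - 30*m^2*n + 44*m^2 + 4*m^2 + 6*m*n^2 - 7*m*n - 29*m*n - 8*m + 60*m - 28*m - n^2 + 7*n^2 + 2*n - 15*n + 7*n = 24*m^3 + 48*m^2 + 24*m + n^2*(6*m + 6) + n*(-30*m^2 - 36*m - 6)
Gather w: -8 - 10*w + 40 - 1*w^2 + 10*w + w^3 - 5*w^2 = w^3 - 6*w^2 + 32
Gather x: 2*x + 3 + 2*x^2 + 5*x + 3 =2*x^2 + 7*x + 6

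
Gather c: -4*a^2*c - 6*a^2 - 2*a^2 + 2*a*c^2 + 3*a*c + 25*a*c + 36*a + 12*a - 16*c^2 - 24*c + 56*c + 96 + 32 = -8*a^2 + 48*a + c^2*(2*a - 16) + c*(-4*a^2 + 28*a + 32) + 128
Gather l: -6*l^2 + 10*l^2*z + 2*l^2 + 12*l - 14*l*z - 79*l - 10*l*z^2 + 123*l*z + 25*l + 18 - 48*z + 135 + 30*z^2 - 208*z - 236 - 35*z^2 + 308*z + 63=l^2*(10*z - 4) + l*(-10*z^2 + 109*z - 42) - 5*z^2 + 52*z - 20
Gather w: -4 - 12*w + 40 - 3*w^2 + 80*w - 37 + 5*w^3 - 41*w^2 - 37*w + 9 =5*w^3 - 44*w^2 + 31*w + 8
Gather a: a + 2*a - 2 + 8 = 3*a + 6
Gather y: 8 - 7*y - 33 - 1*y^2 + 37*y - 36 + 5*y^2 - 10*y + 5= 4*y^2 + 20*y - 56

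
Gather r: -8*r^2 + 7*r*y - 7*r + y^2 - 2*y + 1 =-8*r^2 + r*(7*y - 7) + y^2 - 2*y + 1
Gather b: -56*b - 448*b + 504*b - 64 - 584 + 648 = 0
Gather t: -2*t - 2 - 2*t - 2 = -4*t - 4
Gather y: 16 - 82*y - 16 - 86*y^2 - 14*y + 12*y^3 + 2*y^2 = 12*y^3 - 84*y^2 - 96*y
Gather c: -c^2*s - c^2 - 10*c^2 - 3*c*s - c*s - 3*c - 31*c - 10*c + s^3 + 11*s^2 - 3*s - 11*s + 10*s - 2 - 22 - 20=c^2*(-s - 11) + c*(-4*s - 44) + s^3 + 11*s^2 - 4*s - 44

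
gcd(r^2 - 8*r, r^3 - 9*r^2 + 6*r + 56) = 1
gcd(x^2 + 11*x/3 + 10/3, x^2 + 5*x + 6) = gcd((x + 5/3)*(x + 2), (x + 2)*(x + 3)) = x + 2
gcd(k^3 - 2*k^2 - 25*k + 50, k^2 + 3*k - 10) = k^2 + 3*k - 10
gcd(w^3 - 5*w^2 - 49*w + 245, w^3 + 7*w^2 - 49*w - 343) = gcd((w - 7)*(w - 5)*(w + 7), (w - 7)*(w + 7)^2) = w^2 - 49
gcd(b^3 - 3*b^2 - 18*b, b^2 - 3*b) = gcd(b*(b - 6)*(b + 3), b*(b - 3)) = b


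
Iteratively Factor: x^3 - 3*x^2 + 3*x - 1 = (x - 1)*(x^2 - 2*x + 1) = (x - 1)^2*(x - 1)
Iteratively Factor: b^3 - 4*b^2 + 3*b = (b)*(b^2 - 4*b + 3) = b*(b - 3)*(b - 1)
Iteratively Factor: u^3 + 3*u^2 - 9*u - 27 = (u + 3)*(u^2 - 9) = (u + 3)^2*(u - 3)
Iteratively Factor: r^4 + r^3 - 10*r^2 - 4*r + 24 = (r + 3)*(r^3 - 2*r^2 - 4*r + 8) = (r - 2)*(r + 3)*(r^2 - 4) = (r - 2)*(r + 2)*(r + 3)*(r - 2)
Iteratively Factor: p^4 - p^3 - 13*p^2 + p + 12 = (p - 4)*(p^3 + 3*p^2 - p - 3) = (p - 4)*(p - 1)*(p^2 + 4*p + 3) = (p - 4)*(p - 1)*(p + 3)*(p + 1)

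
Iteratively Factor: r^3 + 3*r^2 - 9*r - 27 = (r + 3)*(r^2 - 9) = (r + 3)^2*(r - 3)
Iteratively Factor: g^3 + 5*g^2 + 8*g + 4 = (g + 2)*(g^2 + 3*g + 2) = (g + 1)*(g + 2)*(g + 2)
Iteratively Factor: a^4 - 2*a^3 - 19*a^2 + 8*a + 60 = (a + 2)*(a^3 - 4*a^2 - 11*a + 30) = (a - 2)*(a + 2)*(a^2 - 2*a - 15) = (a - 2)*(a + 2)*(a + 3)*(a - 5)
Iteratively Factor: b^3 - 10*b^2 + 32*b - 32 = (b - 4)*(b^2 - 6*b + 8) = (b - 4)*(b - 2)*(b - 4)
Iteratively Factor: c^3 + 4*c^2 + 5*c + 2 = (c + 1)*(c^2 + 3*c + 2) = (c + 1)^2*(c + 2)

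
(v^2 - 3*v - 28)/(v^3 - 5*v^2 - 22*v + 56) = 1/(v - 2)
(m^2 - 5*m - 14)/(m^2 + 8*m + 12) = (m - 7)/(m + 6)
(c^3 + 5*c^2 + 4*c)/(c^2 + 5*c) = (c^2 + 5*c + 4)/(c + 5)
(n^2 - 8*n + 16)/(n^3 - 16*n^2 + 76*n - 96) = (n^2 - 8*n + 16)/(n^3 - 16*n^2 + 76*n - 96)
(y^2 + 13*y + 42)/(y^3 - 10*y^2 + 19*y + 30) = (y^2 + 13*y + 42)/(y^3 - 10*y^2 + 19*y + 30)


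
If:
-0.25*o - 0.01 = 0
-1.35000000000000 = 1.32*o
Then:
No Solution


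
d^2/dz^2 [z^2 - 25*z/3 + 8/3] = 2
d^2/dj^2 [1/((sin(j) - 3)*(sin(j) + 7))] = (-4*sin(j)^4 - 12*sin(j)^3 - 94*sin(j)^2 - 60*sin(j) + 74)/((sin(j) - 3)^3*(sin(j) + 7)^3)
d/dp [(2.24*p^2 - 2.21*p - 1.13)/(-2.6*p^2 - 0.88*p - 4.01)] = (-7.7172*p^2 - 23.8408*p + 7.8677)/(6.76*p^4 + 4.576*p^3 + 21.6264*p^2 + 7.0576*p + 16.0801)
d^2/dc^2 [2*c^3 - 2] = 12*c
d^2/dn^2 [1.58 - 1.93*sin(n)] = 1.93*sin(n)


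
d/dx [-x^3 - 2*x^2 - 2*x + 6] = -3*x^2 - 4*x - 2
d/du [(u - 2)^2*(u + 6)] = (u - 2)*(3*u + 10)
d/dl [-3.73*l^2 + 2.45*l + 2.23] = 2.45 - 7.46*l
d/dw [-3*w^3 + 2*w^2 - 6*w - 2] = -9*w^2 + 4*w - 6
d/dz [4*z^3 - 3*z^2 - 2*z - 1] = 12*z^2 - 6*z - 2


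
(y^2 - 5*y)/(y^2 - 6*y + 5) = y/(y - 1)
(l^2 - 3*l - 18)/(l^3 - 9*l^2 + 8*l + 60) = (l + 3)/(l^2 - 3*l - 10)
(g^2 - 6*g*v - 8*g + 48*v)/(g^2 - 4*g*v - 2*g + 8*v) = (g^2 - 6*g*v - 8*g + 48*v)/(g^2 - 4*g*v - 2*g + 8*v)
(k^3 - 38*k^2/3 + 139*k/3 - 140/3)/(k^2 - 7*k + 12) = (3*k^2 - 26*k + 35)/(3*(k - 3))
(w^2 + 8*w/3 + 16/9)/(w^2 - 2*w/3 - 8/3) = (w + 4/3)/(w - 2)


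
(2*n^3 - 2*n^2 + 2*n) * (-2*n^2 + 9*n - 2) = -4*n^5 + 22*n^4 - 26*n^3 + 22*n^2 - 4*n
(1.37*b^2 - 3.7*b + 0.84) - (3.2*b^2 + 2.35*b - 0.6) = -1.83*b^2 - 6.05*b + 1.44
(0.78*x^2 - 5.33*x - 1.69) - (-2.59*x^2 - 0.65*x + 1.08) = 3.37*x^2 - 4.68*x - 2.77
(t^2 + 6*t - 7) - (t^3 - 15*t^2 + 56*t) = -t^3 + 16*t^2 - 50*t - 7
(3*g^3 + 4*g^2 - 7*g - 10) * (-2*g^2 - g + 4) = -6*g^5 - 11*g^4 + 22*g^3 + 43*g^2 - 18*g - 40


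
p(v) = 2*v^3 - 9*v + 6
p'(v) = 6*v^2 - 9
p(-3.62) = -56.30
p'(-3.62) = 69.63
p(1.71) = 0.61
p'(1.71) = 8.54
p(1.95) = 3.28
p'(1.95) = 13.82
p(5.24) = 246.60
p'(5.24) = 155.75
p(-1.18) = 13.33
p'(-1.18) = -0.65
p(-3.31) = -36.74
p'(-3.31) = 56.74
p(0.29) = 3.44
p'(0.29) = -8.50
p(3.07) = 36.24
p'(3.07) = 47.55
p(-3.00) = -21.00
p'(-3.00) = 45.00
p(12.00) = 3354.00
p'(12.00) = 855.00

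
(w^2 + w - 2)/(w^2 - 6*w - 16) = (w - 1)/(w - 8)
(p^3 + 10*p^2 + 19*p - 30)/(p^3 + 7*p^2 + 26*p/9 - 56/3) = 9*(p^2 + 4*p - 5)/(9*p^2 + 9*p - 28)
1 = 1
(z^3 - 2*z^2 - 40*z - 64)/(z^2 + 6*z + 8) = z - 8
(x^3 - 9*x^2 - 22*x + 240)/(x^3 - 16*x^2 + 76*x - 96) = (x + 5)/(x - 2)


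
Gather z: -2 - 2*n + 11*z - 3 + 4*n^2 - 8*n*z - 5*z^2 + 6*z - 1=4*n^2 - 2*n - 5*z^2 + z*(17 - 8*n) - 6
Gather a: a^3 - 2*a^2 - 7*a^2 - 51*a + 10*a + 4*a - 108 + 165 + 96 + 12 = a^3 - 9*a^2 - 37*a + 165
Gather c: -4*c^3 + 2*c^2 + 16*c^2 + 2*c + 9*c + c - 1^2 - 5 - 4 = -4*c^3 + 18*c^2 + 12*c - 10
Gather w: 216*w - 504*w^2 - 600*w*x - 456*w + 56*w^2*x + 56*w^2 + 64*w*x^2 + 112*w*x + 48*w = w^2*(56*x - 448) + w*(64*x^2 - 488*x - 192)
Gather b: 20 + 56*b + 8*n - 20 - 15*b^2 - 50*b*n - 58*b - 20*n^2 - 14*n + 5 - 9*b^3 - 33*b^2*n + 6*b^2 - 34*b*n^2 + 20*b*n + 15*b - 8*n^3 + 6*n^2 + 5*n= -9*b^3 + b^2*(-33*n - 9) + b*(-34*n^2 - 30*n + 13) - 8*n^3 - 14*n^2 - n + 5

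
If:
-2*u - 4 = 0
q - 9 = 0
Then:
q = 9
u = -2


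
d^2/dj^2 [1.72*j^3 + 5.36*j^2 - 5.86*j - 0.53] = 10.32*j + 10.72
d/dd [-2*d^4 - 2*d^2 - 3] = -8*d^3 - 4*d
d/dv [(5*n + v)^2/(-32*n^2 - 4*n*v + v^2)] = 2*(5*n + v)*(-32*n^2 - 4*n*v + v^2 + (2*n - v)*(5*n + v))/(32*n^2 + 4*n*v - v^2)^2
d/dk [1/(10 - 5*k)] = 1/(5*(k - 2)^2)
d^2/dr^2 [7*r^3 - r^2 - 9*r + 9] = 42*r - 2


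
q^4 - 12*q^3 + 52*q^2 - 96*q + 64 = (q - 4)^2*(q - 2)^2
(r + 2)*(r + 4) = r^2 + 6*r + 8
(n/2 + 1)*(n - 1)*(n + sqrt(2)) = n^3/2 + n^2/2 + sqrt(2)*n^2/2 - n + sqrt(2)*n/2 - sqrt(2)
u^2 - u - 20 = (u - 5)*(u + 4)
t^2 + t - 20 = (t - 4)*(t + 5)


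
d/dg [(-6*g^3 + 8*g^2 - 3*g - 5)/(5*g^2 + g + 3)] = (-30*g^4 - 12*g^3 - 31*g^2 + 98*g - 4)/(25*g^4 + 10*g^3 + 31*g^2 + 6*g + 9)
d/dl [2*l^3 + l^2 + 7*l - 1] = 6*l^2 + 2*l + 7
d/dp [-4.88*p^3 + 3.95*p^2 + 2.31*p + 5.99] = -14.64*p^2 + 7.9*p + 2.31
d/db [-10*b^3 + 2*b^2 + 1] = 2*b*(2 - 15*b)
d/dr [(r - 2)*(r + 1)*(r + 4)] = 3*r^2 + 6*r - 6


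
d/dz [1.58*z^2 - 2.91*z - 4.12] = 3.16*z - 2.91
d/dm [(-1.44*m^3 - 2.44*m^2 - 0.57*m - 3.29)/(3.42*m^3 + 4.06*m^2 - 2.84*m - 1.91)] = (2.4984*m^4 + 12.078*m^3 + 51.2504*m^2 + 36.0356*m - 8.2549)/(11.6964*m^6 + 27.7704*m^5 - 2.942*m^4 - 36.1252*m^3 - 7.4436*m^2 + 10.8488*m + 3.6481)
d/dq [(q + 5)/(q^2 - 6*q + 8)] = (q^2 - 6*q - 2*(q - 3)*(q + 5) + 8)/(q^2 - 6*q + 8)^2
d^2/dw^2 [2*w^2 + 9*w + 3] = 4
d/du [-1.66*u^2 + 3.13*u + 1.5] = 3.13 - 3.32*u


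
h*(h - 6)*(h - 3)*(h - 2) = h^4 - 11*h^3 + 36*h^2 - 36*h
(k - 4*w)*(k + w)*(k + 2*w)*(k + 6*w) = k^4 + 5*k^3*w - 16*k^2*w^2 - 68*k*w^3 - 48*w^4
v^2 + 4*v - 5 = (v - 1)*(v + 5)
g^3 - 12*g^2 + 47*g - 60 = (g - 5)*(g - 4)*(g - 3)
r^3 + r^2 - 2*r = r*(r - 1)*(r + 2)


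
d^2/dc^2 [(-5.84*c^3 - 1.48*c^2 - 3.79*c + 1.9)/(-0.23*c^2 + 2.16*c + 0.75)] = (-4.44089209850063e-16*c^5 + 3.5527136788005e-15*c^4 + 58.380518*c^3 + 57.69354*c^2 + 29.29617*c - 28.99938)/(0.012167*c^6 - 0.342792*c^5 + 3.100239*c^4 - 7.842096*c^3 - 10.109475*c^2 - 3.645*c - 0.421875)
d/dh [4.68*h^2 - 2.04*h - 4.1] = 9.36*h - 2.04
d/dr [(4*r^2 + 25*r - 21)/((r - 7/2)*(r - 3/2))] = 12*(-60*r^2 + 112*r + 35)/(16*r^4 - 160*r^3 + 568*r^2 - 840*r + 441)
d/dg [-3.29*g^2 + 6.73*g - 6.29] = 6.73 - 6.58*g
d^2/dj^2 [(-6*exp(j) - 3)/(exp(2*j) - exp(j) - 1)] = (-6*exp(4*j) - 18*exp(3*j) - 27*exp(2*j) - 9*exp(j) - 3)*exp(j)/(exp(6*j) - 3*exp(5*j) + 5*exp(3*j) - 3*exp(j) - 1)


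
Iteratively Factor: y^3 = (y)*(y^2) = y^2*(y)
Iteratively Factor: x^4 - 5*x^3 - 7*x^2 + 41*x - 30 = (x - 1)*(x^3 - 4*x^2 - 11*x + 30) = (x - 2)*(x - 1)*(x^2 - 2*x - 15) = (x - 2)*(x - 1)*(x + 3)*(x - 5)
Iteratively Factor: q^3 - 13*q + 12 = (q + 4)*(q^2 - 4*q + 3) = (q - 3)*(q + 4)*(q - 1)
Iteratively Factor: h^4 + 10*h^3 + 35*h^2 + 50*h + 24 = (h + 2)*(h^3 + 8*h^2 + 19*h + 12) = (h + 2)*(h + 3)*(h^2 + 5*h + 4) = (h + 1)*(h + 2)*(h + 3)*(h + 4)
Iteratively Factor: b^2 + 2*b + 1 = (b + 1)*(b + 1)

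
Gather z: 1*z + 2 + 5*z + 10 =6*z + 12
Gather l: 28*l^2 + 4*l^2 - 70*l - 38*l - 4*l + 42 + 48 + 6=32*l^2 - 112*l + 96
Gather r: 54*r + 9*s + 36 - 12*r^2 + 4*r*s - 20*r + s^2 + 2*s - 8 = -12*r^2 + r*(4*s + 34) + s^2 + 11*s + 28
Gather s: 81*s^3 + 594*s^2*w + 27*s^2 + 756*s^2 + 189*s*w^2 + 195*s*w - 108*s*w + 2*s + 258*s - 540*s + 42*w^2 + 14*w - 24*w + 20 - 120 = 81*s^3 + s^2*(594*w + 783) + s*(189*w^2 + 87*w - 280) + 42*w^2 - 10*w - 100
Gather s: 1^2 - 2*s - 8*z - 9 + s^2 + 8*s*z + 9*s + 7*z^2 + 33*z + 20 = s^2 + s*(8*z + 7) + 7*z^2 + 25*z + 12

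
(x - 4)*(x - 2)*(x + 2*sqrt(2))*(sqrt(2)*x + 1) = sqrt(2)*x^4 - 6*sqrt(2)*x^3 + 5*x^3 - 30*x^2 + 10*sqrt(2)*x^2 - 12*sqrt(2)*x + 40*x + 16*sqrt(2)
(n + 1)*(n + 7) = n^2 + 8*n + 7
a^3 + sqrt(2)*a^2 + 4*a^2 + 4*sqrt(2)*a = a*(a + 4)*(a + sqrt(2))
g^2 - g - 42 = (g - 7)*(g + 6)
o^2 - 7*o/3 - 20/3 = (o - 4)*(o + 5/3)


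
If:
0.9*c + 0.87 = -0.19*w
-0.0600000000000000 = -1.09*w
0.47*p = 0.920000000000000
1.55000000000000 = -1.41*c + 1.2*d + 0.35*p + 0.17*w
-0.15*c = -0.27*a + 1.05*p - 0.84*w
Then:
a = 6.90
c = -0.98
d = -0.44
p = 1.96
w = 0.06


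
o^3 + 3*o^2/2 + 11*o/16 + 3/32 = (o + 1/4)*(o + 1/2)*(o + 3/4)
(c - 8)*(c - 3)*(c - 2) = c^3 - 13*c^2 + 46*c - 48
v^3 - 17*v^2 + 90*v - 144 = (v - 8)*(v - 6)*(v - 3)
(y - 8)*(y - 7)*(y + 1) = y^3 - 14*y^2 + 41*y + 56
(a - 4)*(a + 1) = a^2 - 3*a - 4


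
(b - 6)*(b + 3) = b^2 - 3*b - 18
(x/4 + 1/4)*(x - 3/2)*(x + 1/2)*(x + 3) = x^4/4 + 3*x^3/4 - 7*x^2/16 - 3*x/2 - 9/16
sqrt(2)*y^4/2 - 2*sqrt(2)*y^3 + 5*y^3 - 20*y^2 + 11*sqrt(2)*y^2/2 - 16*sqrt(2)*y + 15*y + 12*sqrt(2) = (y - 3)*(y - 1)*(y + 4*sqrt(2))*(sqrt(2)*y/2 + 1)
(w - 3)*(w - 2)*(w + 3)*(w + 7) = w^4 + 5*w^3 - 23*w^2 - 45*w + 126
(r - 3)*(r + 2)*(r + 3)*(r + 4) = r^4 + 6*r^3 - r^2 - 54*r - 72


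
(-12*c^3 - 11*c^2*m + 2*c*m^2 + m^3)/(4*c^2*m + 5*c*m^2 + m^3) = (-3*c + m)/m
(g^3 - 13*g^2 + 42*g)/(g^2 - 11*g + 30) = g*(g - 7)/(g - 5)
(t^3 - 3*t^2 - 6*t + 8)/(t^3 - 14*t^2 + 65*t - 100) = (t^2 + t - 2)/(t^2 - 10*t + 25)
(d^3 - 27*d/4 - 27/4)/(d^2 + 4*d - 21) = (d^2 + 3*d + 9/4)/(d + 7)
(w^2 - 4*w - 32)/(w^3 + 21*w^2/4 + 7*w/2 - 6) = 4*(w - 8)/(4*w^2 + 5*w - 6)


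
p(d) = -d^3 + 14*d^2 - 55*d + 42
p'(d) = -3*d^2 + 28*d - 55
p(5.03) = -7.70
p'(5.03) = 9.94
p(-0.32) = 61.07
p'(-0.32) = -64.27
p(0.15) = 34.06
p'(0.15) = -50.87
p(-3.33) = 417.32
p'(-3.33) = -181.51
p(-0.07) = 45.92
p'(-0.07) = -56.97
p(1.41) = -10.52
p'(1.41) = -21.48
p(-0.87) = 101.11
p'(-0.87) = -81.63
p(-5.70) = 995.55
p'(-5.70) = -312.07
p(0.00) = 42.00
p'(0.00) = -55.00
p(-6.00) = 1092.00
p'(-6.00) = -331.00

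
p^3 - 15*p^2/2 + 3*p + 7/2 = (p - 7)*(p - 1)*(p + 1/2)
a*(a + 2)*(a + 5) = a^3 + 7*a^2 + 10*a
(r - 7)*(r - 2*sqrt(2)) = r^2 - 7*r - 2*sqrt(2)*r + 14*sqrt(2)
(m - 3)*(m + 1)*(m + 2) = m^3 - 7*m - 6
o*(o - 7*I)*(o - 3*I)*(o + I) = o^4 - 9*I*o^3 - 11*o^2 - 21*I*o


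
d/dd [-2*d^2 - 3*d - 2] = -4*d - 3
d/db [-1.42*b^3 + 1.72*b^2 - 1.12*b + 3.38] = -4.26*b^2 + 3.44*b - 1.12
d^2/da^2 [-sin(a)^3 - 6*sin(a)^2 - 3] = 9*sin(a)^3 + 24*sin(a)^2 - 6*sin(a) - 12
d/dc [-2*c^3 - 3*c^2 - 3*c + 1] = -6*c^2 - 6*c - 3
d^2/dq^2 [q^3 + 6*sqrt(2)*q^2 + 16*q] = 6*q + 12*sqrt(2)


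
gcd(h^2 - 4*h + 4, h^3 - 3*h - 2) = h - 2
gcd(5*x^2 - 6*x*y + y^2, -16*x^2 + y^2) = 1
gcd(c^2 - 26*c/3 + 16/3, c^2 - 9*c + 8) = c - 8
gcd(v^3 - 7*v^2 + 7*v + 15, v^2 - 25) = v - 5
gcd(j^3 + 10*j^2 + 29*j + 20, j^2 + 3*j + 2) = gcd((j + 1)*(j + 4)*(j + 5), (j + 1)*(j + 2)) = j + 1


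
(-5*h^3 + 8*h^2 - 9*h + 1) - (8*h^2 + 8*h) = -5*h^3 - 17*h + 1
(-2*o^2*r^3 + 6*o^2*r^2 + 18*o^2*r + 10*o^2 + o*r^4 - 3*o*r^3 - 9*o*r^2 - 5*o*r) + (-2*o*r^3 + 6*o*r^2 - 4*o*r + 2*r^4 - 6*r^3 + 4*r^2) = -2*o^2*r^3 + 6*o^2*r^2 + 18*o^2*r + 10*o^2 + o*r^4 - 5*o*r^3 - 3*o*r^2 - 9*o*r + 2*r^4 - 6*r^3 + 4*r^2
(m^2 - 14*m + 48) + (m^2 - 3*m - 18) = 2*m^2 - 17*m + 30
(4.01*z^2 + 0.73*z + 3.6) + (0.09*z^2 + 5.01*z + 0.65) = 4.1*z^2 + 5.74*z + 4.25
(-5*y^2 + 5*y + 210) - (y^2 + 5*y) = 210 - 6*y^2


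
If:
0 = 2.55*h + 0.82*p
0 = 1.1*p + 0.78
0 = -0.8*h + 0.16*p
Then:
No Solution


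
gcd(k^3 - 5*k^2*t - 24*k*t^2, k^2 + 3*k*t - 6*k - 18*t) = k + 3*t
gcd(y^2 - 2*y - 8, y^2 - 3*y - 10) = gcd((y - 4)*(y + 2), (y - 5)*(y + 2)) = y + 2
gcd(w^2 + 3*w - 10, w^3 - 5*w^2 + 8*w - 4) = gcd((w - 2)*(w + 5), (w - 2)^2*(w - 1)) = w - 2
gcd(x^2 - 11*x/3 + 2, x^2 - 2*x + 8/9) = x - 2/3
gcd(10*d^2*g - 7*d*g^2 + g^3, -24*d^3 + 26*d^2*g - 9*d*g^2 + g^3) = 2*d - g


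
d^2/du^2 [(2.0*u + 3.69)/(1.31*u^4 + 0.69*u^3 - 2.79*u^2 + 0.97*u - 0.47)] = (41.1864*u^7 + 155.57298*u^6 + 61.9161300000001*u^5 - 260.02635*u^4 - 41.815172*u^3 + 222.204672*u^2 - 68.47308*u - 0.909952000000001)/(2.248091*u^12 + 3.552327*u^11 - 12.492684*u^10 - 9.808926*u^9 + 29.447553*u^8 - 6.321978*u^7 - 19.588467*u^6 + 26.444802*u^5 - 19.870203*u^4 + 9.001702*u^3 - 3.175602*u^2 + 0.642819*u - 0.103823)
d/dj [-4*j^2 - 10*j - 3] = -8*j - 10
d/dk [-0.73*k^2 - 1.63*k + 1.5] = -1.46*k - 1.63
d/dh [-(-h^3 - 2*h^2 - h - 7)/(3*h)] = 2*h/3 + 2/3 - 7/(3*h^2)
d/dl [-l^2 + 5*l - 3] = 5 - 2*l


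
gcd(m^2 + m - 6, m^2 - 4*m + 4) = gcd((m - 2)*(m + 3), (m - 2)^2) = m - 2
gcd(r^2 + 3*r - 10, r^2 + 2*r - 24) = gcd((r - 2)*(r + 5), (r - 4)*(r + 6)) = 1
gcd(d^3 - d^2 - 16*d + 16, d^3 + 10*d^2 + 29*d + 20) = d + 4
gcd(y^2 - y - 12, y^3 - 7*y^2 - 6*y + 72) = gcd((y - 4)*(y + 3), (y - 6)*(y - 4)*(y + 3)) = y^2 - y - 12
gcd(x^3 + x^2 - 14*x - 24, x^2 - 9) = x + 3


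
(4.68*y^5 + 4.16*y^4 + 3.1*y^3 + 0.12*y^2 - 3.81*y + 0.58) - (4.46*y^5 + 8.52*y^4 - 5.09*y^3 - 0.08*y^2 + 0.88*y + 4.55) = 0.22*y^5 - 4.36*y^4 + 8.19*y^3 + 0.2*y^2 - 4.69*y - 3.97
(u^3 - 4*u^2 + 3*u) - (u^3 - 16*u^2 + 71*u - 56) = 12*u^2 - 68*u + 56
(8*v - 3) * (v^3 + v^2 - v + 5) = 8*v^4 + 5*v^3 - 11*v^2 + 43*v - 15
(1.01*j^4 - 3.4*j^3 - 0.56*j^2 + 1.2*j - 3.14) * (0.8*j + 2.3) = 0.808*j^5 - 0.397*j^4 - 8.268*j^3 - 0.328*j^2 + 0.247999999999999*j - 7.222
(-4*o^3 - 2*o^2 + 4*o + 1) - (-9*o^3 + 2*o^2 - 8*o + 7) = 5*o^3 - 4*o^2 + 12*o - 6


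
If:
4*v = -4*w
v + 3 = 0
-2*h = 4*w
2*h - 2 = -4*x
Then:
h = -6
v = -3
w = 3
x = 7/2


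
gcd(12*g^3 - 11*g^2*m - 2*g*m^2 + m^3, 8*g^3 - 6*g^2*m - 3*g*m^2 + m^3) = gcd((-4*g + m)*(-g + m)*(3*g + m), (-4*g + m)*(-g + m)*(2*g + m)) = 4*g^2 - 5*g*m + m^2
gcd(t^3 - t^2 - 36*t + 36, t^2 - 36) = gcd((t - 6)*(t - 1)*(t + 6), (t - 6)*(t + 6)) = t^2 - 36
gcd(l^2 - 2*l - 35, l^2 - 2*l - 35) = l^2 - 2*l - 35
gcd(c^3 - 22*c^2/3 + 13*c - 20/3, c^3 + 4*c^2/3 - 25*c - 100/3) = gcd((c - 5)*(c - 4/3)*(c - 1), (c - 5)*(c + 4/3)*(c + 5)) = c - 5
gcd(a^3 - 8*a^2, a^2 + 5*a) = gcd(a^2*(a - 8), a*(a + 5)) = a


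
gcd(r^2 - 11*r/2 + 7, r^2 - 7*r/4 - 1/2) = r - 2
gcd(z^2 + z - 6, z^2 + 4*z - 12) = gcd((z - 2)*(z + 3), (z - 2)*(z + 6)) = z - 2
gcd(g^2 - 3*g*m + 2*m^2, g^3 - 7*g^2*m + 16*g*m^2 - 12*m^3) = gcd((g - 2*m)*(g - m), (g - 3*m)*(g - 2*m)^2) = g - 2*m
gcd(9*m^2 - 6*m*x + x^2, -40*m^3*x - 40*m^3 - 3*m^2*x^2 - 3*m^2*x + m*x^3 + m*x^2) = 1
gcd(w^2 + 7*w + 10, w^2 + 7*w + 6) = 1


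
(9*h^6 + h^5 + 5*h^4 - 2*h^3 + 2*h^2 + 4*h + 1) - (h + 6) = 9*h^6 + h^5 + 5*h^4 - 2*h^3 + 2*h^2 + 3*h - 5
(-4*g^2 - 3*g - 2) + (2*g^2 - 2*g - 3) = -2*g^2 - 5*g - 5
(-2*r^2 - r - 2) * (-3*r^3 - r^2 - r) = 6*r^5 + 5*r^4 + 9*r^3 + 3*r^2 + 2*r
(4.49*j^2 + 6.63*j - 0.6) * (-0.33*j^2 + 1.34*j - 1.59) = -1.4817*j^4 + 3.8287*j^3 + 1.9431*j^2 - 11.3457*j + 0.954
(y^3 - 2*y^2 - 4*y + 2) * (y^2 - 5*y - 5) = y^5 - 7*y^4 + y^3 + 32*y^2 + 10*y - 10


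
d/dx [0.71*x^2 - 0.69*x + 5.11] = 1.42*x - 0.69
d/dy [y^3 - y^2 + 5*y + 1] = 3*y^2 - 2*y + 5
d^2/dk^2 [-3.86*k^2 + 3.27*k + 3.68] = -7.72000000000000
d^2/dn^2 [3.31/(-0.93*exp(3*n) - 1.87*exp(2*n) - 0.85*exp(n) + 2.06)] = (-3.31*(2.79*exp(2*n) + 3.74*exp(n) + 0.85)*(5.58*exp(2*n) + 7.48*exp(n) + 1.7)*exp(n) + (27.7047*exp(2*n) + 24.7588*exp(n) + 2.8135)*(0.93*exp(3*n) + 1.87*exp(2*n) + 0.85*exp(n) - 2.06))*exp(n)/(0.93*exp(3*n) + 1.87*exp(2*n) + 0.85*exp(n) - 2.06)^3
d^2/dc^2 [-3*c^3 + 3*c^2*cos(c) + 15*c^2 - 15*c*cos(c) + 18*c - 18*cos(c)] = -3*c^2*cos(c) - 12*c*sin(c) + 15*c*cos(c) - 18*c + 30*sin(c) + 24*cos(c) + 30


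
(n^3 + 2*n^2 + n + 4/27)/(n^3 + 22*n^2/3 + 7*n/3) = (9*n^2 + 15*n + 4)/(9*n*(n + 7))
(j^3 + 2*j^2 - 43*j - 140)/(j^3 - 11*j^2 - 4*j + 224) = (j + 5)/(j - 8)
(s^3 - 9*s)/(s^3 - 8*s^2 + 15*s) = (s + 3)/(s - 5)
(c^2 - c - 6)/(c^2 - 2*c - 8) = (c - 3)/(c - 4)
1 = 1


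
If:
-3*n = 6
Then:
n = -2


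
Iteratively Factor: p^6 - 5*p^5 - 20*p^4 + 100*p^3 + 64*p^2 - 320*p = (p + 2)*(p^5 - 7*p^4 - 6*p^3 + 112*p^2 - 160*p) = (p - 4)*(p + 2)*(p^4 - 3*p^3 - 18*p^2 + 40*p) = (p - 5)*(p - 4)*(p + 2)*(p^3 + 2*p^2 - 8*p) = (p - 5)*(p - 4)*(p - 2)*(p + 2)*(p^2 + 4*p) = p*(p - 5)*(p - 4)*(p - 2)*(p + 2)*(p + 4)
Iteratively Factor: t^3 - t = (t + 1)*(t^2 - t) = (t - 1)*(t + 1)*(t)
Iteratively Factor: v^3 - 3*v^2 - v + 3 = (v - 1)*(v^2 - 2*v - 3) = (v - 1)*(v + 1)*(v - 3)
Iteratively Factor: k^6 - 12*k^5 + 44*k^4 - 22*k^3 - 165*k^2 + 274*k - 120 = (k - 4)*(k^5 - 8*k^4 + 12*k^3 + 26*k^2 - 61*k + 30) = (k - 5)*(k - 4)*(k^4 - 3*k^3 - 3*k^2 + 11*k - 6) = (k - 5)*(k - 4)*(k - 1)*(k^3 - 2*k^2 - 5*k + 6) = (k - 5)*(k - 4)*(k - 1)*(k + 2)*(k^2 - 4*k + 3) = (k - 5)*(k - 4)*(k - 1)^2*(k + 2)*(k - 3)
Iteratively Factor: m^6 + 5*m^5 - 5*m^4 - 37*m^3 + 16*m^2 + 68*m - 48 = (m - 1)*(m^5 + 6*m^4 + m^3 - 36*m^2 - 20*m + 48) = (m - 1)*(m + 3)*(m^4 + 3*m^3 - 8*m^2 - 12*m + 16) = (m - 1)^2*(m + 3)*(m^3 + 4*m^2 - 4*m - 16) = (m - 1)^2*(m + 2)*(m + 3)*(m^2 + 2*m - 8) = (m - 1)^2*(m + 2)*(m + 3)*(m + 4)*(m - 2)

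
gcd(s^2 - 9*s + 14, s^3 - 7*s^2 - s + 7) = s - 7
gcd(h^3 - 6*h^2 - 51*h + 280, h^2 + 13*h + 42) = h + 7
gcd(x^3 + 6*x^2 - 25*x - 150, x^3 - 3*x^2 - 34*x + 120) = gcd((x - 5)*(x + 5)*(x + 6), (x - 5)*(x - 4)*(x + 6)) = x^2 + x - 30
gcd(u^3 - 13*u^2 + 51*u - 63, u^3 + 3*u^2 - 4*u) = 1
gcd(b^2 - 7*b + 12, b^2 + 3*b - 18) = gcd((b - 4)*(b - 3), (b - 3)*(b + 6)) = b - 3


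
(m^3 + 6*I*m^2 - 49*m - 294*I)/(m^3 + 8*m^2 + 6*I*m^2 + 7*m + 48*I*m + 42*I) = (m - 7)/(m + 1)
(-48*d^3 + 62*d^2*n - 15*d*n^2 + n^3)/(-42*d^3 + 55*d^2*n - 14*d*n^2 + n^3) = (8*d - n)/(7*d - n)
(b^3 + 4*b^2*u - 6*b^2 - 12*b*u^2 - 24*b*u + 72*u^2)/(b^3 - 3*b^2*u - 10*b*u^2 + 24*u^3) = (-b^2 - 6*b*u + 6*b + 36*u)/(-b^2 + b*u + 12*u^2)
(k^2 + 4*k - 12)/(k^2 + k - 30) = (k - 2)/(k - 5)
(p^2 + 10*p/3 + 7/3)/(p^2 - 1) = (p + 7/3)/(p - 1)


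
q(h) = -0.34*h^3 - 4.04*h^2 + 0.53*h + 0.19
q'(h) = -1.02*h^2 - 8.08*h + 0.53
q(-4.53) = -53.51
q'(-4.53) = 16.20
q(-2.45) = -20.36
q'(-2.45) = 14.20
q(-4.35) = -50.58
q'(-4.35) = 16.38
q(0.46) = -0.45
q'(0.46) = -3.40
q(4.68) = -120.67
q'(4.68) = -59.62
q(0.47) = -0.49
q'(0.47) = -3.49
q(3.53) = -63.24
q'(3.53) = -40.70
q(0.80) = -2.15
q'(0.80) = -6.59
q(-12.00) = -0.41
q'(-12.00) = -49.39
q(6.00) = -215.51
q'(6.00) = -84.67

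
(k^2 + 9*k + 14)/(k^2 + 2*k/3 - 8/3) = 3*(k + 7)/(3*k - 4)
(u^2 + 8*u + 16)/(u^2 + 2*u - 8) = (u + 4)/(u - 2)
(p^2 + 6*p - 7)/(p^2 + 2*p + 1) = (p^2 + 6*p - 7)/(p^2 + 2*p + 1)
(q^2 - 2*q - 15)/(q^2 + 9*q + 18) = (q - 5)/(q + 6)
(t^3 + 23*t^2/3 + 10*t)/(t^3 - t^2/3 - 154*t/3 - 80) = t/(t - 8)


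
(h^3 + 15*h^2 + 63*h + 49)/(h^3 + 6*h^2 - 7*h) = (h^2 + 8*h + 7)/(h*(h - 1))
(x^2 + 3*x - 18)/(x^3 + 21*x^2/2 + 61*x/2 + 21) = 2*(x - 3)/(2*x^2 + 9*x + 7)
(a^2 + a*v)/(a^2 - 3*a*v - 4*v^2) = a/(a - 4*v)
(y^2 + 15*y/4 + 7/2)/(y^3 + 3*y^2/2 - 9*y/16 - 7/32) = 8*(y + 2)/(8*y^2 - 2*y - 1)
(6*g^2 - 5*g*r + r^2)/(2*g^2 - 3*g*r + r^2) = (-3*g + r)/(-g + r)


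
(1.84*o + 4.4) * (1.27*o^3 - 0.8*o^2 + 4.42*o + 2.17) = 2.3368*o^4 + 4.116*o^3 + 4.6128*o^2 + 23.4408*o + 9.548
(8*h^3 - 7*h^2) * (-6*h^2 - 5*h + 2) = -48*h^5 + 2*h^4 + 51*h^3 - 14*h^2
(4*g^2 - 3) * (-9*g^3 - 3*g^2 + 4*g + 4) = -36*g^5 - 12*g^4 + 43*g^3 + 25*g^2 - 12*g - 12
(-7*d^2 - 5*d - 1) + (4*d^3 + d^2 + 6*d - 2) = 4*d^3 - 6*d^2 + d - 3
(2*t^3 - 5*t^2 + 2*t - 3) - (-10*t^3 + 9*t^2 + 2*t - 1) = 12*t^3 - 14*t^2 - 2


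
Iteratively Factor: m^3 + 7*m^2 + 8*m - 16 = (m + 4)*(m^2 + 3*m - 4) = (m + 4)^2*(m - 1)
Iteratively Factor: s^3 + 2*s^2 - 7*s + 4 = (s + 4)*(s^2 - 2*s + 1) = (s - 1)*(s + 4)*(s - 1)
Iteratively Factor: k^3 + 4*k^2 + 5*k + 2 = (k + 2)*(k^2 + 2*k + 1) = (k + 1)*(k + 2)*(k + 1)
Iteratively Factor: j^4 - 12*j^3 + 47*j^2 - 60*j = (j - 4)*(j^3 - 8*j^2 + 15*j) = j*(j - 4)*(j^2 - 8*j + 15) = j*(j - 5)*(j - 4)*(j - 3)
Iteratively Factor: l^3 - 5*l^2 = (l - 5)*(l^2) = l*(l - 5)*(l)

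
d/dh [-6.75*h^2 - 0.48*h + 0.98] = -13.5*h - 0.48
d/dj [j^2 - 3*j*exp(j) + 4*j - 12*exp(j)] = -3*j*exp(j) + 2*j - 15*exp(j) + 4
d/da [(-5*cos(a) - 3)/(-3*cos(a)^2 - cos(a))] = 3*(5*sin(a) + sin(a)/cos(a)^2 + 6*tan(a))/(3*cos(a) + 1)^2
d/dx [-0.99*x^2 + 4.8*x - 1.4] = 4.8 - 1.98*x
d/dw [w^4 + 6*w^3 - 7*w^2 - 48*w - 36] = 4*w^3 + 18*w^2 - 14*w - 48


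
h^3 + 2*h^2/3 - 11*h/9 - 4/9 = (h - 1)*(h + 1/3)*(h + 4/3)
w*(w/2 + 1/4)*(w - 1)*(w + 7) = w^4/2 + 13*w^3/4 - 2*w^2 - 7*w/4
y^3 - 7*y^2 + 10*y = y*(y - 5)*(y - 2)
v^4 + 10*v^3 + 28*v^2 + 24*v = v*(v + 2)^2*(v + 6)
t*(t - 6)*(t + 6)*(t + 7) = t^4 + 7*t^3 - 36*t^2 - 252*t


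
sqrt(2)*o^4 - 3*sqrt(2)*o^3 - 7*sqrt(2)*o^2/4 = o^2*(o - 7/2)*(sqrt(2)*o + sqrt(2)/2)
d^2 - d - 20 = (d - 5)*(d + 4)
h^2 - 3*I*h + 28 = (h - 7*I)*(h + 4*I)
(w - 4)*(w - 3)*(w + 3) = w^3 - 4*w^2 - 9*w + 36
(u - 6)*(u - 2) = u^2 - 8*u + 12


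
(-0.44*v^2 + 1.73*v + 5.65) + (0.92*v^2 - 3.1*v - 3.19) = 0.48*v^2 - 1.37*v + 2.46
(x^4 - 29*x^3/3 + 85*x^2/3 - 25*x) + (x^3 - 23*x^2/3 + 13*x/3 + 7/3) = x^4 - 26*x^3/3 + 62*x^2/3 - 62*x/3 + 7/3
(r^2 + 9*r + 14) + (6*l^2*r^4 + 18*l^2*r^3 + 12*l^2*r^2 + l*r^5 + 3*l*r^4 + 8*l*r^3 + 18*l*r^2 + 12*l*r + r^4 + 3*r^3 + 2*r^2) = 6*l^2*r^4 + 18*l^2*r^3 + 12*l^2*r^2 + l*r^5 + 3*l*r^4 + 8*l*r^3 + 18*l*r^2 + 12*l*r + r^4 + 3*r^3 + 3*r^2 + 9*r + 14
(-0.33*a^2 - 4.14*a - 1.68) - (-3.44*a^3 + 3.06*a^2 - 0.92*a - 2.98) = 3.44*a^3 - 3.39*a^2 - 3.22*a + 1.3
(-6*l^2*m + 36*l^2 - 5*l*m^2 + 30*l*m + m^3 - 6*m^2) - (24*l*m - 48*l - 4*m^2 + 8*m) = -6*l^2*m + 36*l^2 - 5*l*m^2 + 6*l*m + 48*l + m^3 - 2*m^2 - 8*m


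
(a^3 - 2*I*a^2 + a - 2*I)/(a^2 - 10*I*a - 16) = (a^2 + 1)/(a - 8*I)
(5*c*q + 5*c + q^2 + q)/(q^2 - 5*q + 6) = (5*c*q + 5*c + q^2 + q)/(q^2 - 5*q + 6)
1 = 1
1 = 1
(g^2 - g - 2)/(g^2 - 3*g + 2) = (g + 1)/(g - 1)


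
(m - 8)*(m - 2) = m^2 - 10*m + 16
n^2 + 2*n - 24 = (n - 4)*(n + 6)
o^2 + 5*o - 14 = (o - 2)*(o + 7)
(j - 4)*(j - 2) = j^2 - 6*j + 8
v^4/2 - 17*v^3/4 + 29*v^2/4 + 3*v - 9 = (v/2 + 1/2)*(v - 6)*(v - 2)*(v - 3/2)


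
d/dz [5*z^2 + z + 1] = 10*z + 1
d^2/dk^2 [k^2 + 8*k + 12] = 2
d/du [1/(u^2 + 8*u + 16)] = 2*(-u - 4)/(u^2 + 8*u + 16)^2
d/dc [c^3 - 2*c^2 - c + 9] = 3*c^2 - 4*c - 1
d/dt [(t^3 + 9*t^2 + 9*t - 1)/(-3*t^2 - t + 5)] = (-3*t^4 - 2*t^3 + 33*t^2 + 84*t + 44)/(9*t^4 + 6*t^3 - 29*t^2 - 10*t + 25)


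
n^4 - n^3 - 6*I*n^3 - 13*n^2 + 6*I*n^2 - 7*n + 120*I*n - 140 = (n - 5)*(n + 4)*(n - 7*I)*(n + I)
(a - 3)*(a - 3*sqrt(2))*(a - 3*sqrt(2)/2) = a^3 - 9*sqrt(2)*a^2/2 - 3*a^2 + 9*a + 27*sqrt(2)*a/2 - 27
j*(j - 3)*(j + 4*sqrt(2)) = j^3 - 3*j^2 + 4*sqrt(2)*j^2 - 12*sqrt(2)*j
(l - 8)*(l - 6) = l^2 - 14*l + 48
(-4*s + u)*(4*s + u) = -16*s^2 + u^2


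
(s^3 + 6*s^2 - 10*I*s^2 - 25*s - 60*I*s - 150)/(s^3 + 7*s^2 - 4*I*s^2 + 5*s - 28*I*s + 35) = (s^2 + s*(6 - 5*I) - 30*I)/(s^2 + s*(7 + I) + 7*I)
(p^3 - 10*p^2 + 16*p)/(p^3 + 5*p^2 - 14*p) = (p - 8)/(p + 7)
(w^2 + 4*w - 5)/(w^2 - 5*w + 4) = (w + 5)/(w - 4)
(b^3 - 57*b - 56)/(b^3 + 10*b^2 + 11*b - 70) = (b^2 - 7*b - 8)/(b^2 + 3*b - 10)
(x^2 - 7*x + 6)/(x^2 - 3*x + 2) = (x - 6)/(x - 2)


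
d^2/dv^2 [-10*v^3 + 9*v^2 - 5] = 18 - 60*v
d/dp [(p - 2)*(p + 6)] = 2*p + 4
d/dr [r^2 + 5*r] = 2*r + 5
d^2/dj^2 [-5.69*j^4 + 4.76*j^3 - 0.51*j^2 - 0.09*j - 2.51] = -68.28*j^2 + 28.56*j - 1.02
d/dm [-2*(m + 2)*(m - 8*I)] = -4*m - 4 + 16*I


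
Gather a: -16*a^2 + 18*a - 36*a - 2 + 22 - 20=-16*a^2 - 18*a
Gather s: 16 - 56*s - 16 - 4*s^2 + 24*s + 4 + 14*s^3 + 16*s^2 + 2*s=14*s^3 + 12*s^2 - 30*s + 4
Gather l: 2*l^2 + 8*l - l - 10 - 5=2*l^2 + 7*l - 15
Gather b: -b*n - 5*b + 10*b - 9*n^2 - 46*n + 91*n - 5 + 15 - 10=b*(5 - n) - 9*n^2 + 45*n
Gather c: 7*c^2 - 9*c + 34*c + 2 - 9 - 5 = 7*c^2 + 25*c - 12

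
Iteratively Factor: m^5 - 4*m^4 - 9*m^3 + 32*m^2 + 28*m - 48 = (m - 4)*(m^4 - 9*m^2 - 4*m + 12) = (m - 4)*(m + 2)*(m^3 - 2*m^2 - 5*m + 6) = (m - 4)*(m - 1)*(m + 2)*(m^2 - m - 6) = (m - 4)*(m - 1)*(m + 2)^2*(m - 3)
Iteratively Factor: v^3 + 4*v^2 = (v + 4)*(v^2) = v*(v + 4)*(v)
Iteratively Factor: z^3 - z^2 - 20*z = (z - 5)*(z^2 + 4*z) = (z - 5)*(z + 4)*(z)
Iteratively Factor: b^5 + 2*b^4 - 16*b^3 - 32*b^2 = (b)*(b^4 + 2*b^3 - 16*b^2 - 32*b) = b*(b - 4)*(b^3 + 6*b^2 + 8*b) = b*(b - 4)*(b + 2)*(b^2 + 4*b) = b^2*(b - 4)*(b + 2)*(b + 4)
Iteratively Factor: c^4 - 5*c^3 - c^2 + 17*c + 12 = (c + 1)*(c^3 - 6*c^2 + 5*c + 12) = (c - 4)*(c + 1)*(c^2 - 2*c - 3) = (c - 4)*(c + 1)^2*(c - 3)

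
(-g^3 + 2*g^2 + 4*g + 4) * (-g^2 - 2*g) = g^5 - 8*g^3 - 12*g^2 - 8*g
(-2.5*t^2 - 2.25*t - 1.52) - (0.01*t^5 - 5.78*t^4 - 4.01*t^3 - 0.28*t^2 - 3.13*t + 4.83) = -0.01*t^5 + 5.78*t^4 + 4.01*t^3 - 2.22*t^2 + 0.88*t - 6.35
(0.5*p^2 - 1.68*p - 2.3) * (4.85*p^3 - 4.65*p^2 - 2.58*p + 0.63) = 2.425*p^5 - 10.473*p^4 - 4.633*p^3 + 15.3444*p^2 + 4.8756*p - 1.449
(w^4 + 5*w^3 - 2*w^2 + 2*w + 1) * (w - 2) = w^5 + 3*w^4 - 12*w^3 + 6*w^2 - 3*w - 2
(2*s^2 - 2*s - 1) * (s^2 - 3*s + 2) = 2*s^4 - 8*s^3 + 9*s^2 - s - 2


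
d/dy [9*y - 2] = 9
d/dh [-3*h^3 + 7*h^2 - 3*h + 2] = -9*h^2 + 14*h - 3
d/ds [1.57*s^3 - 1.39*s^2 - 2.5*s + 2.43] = 4.71*s^2 - 2.78*s - 2.5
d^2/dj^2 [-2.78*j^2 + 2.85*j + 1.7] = -5.56000000000000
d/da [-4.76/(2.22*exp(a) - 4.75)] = 10.5672*exp(a)/(2.22*exp(a) - 4.75)^2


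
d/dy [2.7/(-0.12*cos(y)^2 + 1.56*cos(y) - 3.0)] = (4.212 - 0.648*cos(y))*sin(y)/(0.12*cos(y)^2 - 1.56*cos(y) + 3.0)^2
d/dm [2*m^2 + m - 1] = 4*m + 1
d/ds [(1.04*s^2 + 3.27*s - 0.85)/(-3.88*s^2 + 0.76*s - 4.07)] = (13.478*s^2 - 15.0616*s - 12.6629)/(15.0544*s^4 - 5.8976*s^3 + 32.1608*s^2 - 6.1864*s + 16.5649)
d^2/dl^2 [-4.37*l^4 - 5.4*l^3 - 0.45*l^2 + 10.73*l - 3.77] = -52.44*l^2 - 32.4*l - 0.9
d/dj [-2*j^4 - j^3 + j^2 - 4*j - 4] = -8*j^3 - 3*j^2 + 2*j - 4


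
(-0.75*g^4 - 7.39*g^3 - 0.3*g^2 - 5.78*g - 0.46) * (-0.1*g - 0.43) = 0.075*g^5 + 1.0615*g^4 + 3.2077*g^3 + 0.707*g^2 + 2.5314*g + 0.1978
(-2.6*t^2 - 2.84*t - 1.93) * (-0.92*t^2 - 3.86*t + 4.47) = 2.392*t^4 + 12.6488*t^3 + 1.116*t^2 - 5.245*t - 8.6271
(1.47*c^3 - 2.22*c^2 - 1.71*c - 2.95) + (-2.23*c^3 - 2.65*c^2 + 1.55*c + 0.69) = -0.76*c^3 - 4.87*c^2 - 0.16*c - 2.26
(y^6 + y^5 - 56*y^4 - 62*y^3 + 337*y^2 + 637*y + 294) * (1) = y^6 + y^5 - 56*y^4 - 62*y^3 + 337*y^2 + 637*y + 294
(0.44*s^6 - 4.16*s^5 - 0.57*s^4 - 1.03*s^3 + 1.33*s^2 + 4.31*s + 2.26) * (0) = 0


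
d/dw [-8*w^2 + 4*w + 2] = 4 - 16*w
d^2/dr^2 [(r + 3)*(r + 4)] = 2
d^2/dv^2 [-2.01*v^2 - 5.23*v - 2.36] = -4.02000000000000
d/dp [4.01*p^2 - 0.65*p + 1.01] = 8.02*p - 0.65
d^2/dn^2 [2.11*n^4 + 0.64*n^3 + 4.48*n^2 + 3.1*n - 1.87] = 25.32*n^2 + 3.84*n + 8.96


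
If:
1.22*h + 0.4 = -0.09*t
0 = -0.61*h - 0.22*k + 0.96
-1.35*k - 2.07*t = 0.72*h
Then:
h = -0.11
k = 4.66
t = -3.00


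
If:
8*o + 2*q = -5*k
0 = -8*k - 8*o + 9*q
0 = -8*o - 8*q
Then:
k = 0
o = 0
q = 0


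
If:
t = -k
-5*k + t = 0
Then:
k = 0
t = 0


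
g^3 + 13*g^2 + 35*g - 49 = (g - 1)*(g + 7)^2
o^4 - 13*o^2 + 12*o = o*(o - 3)*(o - 1)*(o + 4)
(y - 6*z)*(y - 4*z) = y^2 - 10*y*z + 24*z^2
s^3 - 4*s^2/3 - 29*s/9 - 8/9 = (s - 8/3)*(s + 1/3)*(s + 1)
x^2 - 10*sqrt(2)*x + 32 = (x - 8*sqrt(2))*(x - 2*sqrt(2))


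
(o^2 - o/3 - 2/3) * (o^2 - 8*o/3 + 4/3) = o^4 - 3*o^3 + 14*o^2/9 + 4*o/3 - 8/9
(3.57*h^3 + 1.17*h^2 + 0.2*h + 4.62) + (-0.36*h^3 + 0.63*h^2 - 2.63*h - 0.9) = 3.21*h^3 + 1.8*h^2 - 2.43*h + 3.72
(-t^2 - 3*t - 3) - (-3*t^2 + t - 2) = 2*t^2 - 4*t - 1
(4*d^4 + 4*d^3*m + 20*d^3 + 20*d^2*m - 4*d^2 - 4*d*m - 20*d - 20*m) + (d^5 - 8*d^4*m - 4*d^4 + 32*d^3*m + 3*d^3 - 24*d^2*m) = d^5 - 8*d^4*m + 36*d^3*m + 23*d^3 - 4*d^2*m - 4*d^2 - 4*d*m - 20*d - 20*m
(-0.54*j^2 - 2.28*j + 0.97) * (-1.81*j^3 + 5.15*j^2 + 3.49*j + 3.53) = 0.9774*j^5 + 1.3458*j^4 - 15.3823*j^3 - 4.8679*j^2 - 4.6631*j + 3.4241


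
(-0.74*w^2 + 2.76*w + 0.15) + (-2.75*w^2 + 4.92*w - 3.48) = -3.49*w^2 + 7.68*w - 3.33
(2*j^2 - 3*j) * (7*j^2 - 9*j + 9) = 14*j^4 - 39*j^3 + 45*j^2 - 27*j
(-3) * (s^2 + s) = -3*s^2 - 3*s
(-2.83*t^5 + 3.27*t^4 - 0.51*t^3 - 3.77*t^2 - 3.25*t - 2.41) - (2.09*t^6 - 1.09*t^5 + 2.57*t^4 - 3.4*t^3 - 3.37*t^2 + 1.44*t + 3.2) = -2.09*t^6 - 1.74*t^5 + 0.7*t^4 + 2.89*t^3 - 0.4*t^2 - 4.69*t - 5.61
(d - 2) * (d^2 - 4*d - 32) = d^3 - 6*d^2 - 24*d + 64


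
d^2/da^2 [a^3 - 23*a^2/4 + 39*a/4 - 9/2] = 6*a - 23/2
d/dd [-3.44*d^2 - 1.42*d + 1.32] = -6.88*d - 1.42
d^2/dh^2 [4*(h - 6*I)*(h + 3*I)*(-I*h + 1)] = -24*I*h - 16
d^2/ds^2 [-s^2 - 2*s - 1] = -2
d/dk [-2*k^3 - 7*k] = -6*k^2 - 7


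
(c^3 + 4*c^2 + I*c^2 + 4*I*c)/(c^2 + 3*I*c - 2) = c*(c + 4)/(c + 2*I)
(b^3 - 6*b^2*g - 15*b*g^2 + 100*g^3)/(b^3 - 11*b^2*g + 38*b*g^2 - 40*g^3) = (b^2 - b*g - 20*g^2)/(b^2 - 6*b*g + 8*g^2)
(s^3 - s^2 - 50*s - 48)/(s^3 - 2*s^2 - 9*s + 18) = (s^3 - s^2 - 50*s - 48)/(s^3 - 2*s^2 - 9*s + 18)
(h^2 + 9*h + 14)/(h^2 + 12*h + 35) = (h + 2)/(h + 5)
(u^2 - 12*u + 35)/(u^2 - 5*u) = (u - 7)/u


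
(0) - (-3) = 3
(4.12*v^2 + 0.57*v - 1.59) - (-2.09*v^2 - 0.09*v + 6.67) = 6.21*v^2 + 0.66*v - 8.26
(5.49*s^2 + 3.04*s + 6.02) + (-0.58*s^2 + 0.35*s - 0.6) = 4.91*s^2 + 3.39*s + 5.42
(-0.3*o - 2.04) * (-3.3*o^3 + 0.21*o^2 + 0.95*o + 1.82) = 0.99*o^4 + 6.669*o^3 - 0.7134*o^2 - 2.484*o - 3.7128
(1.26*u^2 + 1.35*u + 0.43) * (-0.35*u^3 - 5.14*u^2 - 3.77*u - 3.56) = -0.441*u^5 - 6.9489*u^4 - 11.8397*u^3 - 11.7853*u^2 - 6.4271*u - 1.5308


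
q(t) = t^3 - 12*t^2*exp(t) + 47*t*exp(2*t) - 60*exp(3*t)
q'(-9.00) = 242.91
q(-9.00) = -729.12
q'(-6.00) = 107.28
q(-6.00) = -217.07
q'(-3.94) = 44.66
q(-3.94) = -64.86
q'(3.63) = -9111774.83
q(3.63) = -2981502.23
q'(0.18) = -222.80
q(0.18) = -91.29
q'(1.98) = -56832.58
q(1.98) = -18247.39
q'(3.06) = -1597926.22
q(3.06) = -519018.31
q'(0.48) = -541.53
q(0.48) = -198.68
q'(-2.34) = 13.74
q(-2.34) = -20.22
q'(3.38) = -4252315.91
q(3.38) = -1387136.56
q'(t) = -12*t^2*exp(t) + 3*t^2 + 94*t*exp(2*t) - 24*t*exp(t) - 180*exp(3*t) + 47*exp(2*t)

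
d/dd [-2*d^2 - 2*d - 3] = -4*d - 2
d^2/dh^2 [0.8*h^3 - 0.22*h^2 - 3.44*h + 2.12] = 4.8*h - 0.44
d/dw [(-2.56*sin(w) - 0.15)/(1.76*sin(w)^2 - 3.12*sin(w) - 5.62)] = (4.5056*sin(w)^2 + 0.528*sin(w) + 13.9192)*cos(w)/(3.0976*sin(w)^4 - 10.9824*sin(w)^3 - 10.048*sin(w)^2 + 35.0688*sin(w) + 31.5844)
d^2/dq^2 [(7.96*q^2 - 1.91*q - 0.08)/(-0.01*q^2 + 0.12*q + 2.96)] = (-0.018722*q^3 - 1.413648*q^2 + 0.33864*q - 140.834496)/(1.0e-6*q^6 - 3.6e-5*q^5 - 0.000456*q^4 + 0.019584*q^3 + 0.134976*q^2 - 3.154176*q - 25.934336)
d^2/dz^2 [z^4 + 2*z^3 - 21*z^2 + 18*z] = 12*z^2 + 12*z - 42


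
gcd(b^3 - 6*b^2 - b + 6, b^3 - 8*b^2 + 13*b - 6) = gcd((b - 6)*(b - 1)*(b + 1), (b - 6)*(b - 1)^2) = b^2 - 7*b + 6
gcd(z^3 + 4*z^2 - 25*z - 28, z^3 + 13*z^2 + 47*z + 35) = z^2 + 8*z + 7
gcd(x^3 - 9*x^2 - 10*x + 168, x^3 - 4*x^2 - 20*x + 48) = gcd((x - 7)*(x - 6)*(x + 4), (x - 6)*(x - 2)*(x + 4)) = x^2 - 2*x - 24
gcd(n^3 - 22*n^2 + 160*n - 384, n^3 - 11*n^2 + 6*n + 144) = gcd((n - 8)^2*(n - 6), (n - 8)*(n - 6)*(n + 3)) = n^2 - 14*n + 48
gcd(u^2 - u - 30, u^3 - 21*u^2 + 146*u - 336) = u - 6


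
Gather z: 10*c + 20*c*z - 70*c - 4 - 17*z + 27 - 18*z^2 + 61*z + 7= -60*c - 18*z^2 + z*(20*c + 44) + 30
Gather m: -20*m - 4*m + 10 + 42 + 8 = 60 - 24*m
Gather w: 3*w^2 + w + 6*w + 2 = 3*w^2 + 7*w + 2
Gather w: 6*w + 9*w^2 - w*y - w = 9*w^2 + w*(5 - y)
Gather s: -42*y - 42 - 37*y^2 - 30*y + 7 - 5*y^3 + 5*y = -5*y^3 - 37*y^2 - 67*y - 35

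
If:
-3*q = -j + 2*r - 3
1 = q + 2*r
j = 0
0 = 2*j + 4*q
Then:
No Solution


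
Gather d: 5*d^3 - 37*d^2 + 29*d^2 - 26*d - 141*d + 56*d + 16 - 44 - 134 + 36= 5*d^3 - 8*d^2 - 111*d - 126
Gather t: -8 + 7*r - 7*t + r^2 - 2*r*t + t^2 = r^2 + 7*r + t^2 + t*(-2*r - 7) - 8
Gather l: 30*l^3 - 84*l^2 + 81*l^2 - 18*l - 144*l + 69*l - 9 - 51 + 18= 30*l^3 - 3*l^2 - 93*l - 42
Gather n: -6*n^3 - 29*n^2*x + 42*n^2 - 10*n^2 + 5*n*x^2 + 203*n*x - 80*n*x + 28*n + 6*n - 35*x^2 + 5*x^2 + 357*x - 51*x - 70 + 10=-6*n^3 + n^2*(32 - 29*x) + n*(5*x^2 + 123*x + 34) - 30*x^2 + 306*x - 60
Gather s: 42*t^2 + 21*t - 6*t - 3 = 42*t^2 + 15*t - 3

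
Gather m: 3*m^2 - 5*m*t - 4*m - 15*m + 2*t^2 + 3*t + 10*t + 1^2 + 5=3*m^2 + m*(-5*t - 19) + 2*t^2 + 13*t + 6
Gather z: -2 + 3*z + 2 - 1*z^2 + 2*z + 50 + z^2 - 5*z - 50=0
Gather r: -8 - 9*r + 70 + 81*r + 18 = 72*r + 80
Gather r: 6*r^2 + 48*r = 6*r^2 + 48*r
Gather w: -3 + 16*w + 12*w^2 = 12*w^2 + 16*w - 3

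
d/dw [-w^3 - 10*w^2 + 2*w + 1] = -3*w^2 - 20*w + 2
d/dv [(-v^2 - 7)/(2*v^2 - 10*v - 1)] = 10*(v^2 + 3*v - 7)/(4*v^4 - 40*v^3 + 96*v^2 + 20*v + 1)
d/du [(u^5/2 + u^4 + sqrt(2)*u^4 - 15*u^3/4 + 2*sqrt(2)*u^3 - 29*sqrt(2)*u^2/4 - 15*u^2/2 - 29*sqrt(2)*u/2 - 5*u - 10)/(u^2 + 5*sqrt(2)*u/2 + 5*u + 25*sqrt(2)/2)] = (12*u^6 + 56*sqrt(2)*u^5 + 96*u^5 + 210*u^4 + 446*sqrt(2)*u^4 + 410*sqrt(2)*u^3 + 660*u^3 - 1449*sqrt(2)*u^2 + 650*u^2 - 2740*u - 1500*sqrt(2)*u - 2500 - 300*sqrt(2))/(4*(2*u^4 + 10*sqrt(2)*u^3 + 20*u^3 + 75*u^2 + 100*sqrt(2)*u^2 + 250*u + 250*sqrt(2)*u + 625))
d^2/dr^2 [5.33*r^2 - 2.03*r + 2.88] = 10.6600000000000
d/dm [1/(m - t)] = -1/(m - t)^2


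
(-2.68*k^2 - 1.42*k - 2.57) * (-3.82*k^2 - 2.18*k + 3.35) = 10.2376*k^4 + 11.2668*k^3 + 3.935*k^2 + 0.8456*k - 8.6095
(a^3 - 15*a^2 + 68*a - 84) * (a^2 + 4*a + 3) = a^5 - 11*a^4 + 11*a^3 + 143*a^2 - 132*a - 252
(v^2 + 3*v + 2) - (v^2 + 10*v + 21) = -7*v - 19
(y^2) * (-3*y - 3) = -3*y^3 - 3*y^2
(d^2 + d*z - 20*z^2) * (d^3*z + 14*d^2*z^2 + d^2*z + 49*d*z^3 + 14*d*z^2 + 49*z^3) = d^5*z + 15*d^4*z^2 + d^4*z + 43*d^3*z^3 + 15*d^3*z^2 - 231*d^2*z^4 + 43*d^2*z^3 - 980*d*z^5 - 231*d*z^4 - 980*z^5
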